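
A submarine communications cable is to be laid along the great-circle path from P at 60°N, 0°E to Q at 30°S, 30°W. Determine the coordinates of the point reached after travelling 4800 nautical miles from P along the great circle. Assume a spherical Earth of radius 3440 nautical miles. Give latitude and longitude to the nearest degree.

≈ 17°S, 27°W

Write both endpoints as unit vectors p₁, p₂ with components (cos φ cos λ, cos φ sin λ, sin φ).
The central angle between the endpoints is δ = arccos(p₁·p₂) ≈ 1.629 rad (93.3°). The total great-circle distance is δ·R ≈ 1.629 × 3440 ≈ 5603 nmi, so the target fraction is f = 4800/5603 ≈ 0.857.
Interpolate at f ≈ 0.857 with slerp weights a = sin((1−f)δ)/sin δ ≈ 0.232, b = sin(fδ)/sin δ ≈ 0.986.
p = a·p₁ + b·p₂ ≈ (0.856, -0.427, -0.292); φ = arcsin(p_z) ≈ -17.00°, λ = atan2(p_y, p_x) ≈ -26.53°.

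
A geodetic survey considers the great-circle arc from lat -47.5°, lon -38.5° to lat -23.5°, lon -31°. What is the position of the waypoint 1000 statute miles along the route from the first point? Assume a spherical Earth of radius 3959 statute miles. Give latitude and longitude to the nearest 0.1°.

≈ lat -33.5°, lon -33.6°

From cos δ = sin φ₁ sin φ₂ + cos φ₁ cos φ₂ cos Δλ, the central angle is δ ≈ 0.432 rad (24.7°). The total great-circle distance is δ·R ≈ 0.432 × 3959 ≈ 1709 mi, so the target fraction is f = 1000/1709 ≈ 0.585.
Interpolate at f ≈ 0.585 with slerp weights a = sin((1−f)δ)/sin δ ≈ 0.426, b = sin(fδ)/sin δ ≈ 0.597.
p = a·p₁ + b·p₂ ≈ (0.695, -0.461, -0.552); φ = arcsin(p_z) ≈ -33.51°, λ = atan2(p_y, p_x) ≈ -33.58°.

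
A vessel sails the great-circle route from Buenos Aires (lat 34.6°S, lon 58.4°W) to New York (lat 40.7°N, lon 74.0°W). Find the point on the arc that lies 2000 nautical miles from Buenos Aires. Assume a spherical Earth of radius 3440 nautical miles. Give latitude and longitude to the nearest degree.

Write both endpoints as unit vectors p₁, p₂ with components (cos φ cos λ, cos φ sin λ, sin φ).
The central angle between the endpoints is δ = arccos(p₁·p₂) ≈ 1.338 rad (76.7°). The total great-circle distance is δ·R ≈ 1.338 × 3440 ≈ 4602 nmi, so the target fraction is f = 2000/4602 ≈ 0.435.
Interpolate at f ≈ 0.435 with slerp weights a = sin((1−f)δ)/sin δ ≈ 0.705, b = sin(fδ)/sin δ ≈ 0.564.
p = a·p₁ + b·p₂ ≈ (0.422, -0.906, -0.033); φ = arcsin(p_z) ≈ -1.86°, λ = atan2(p_y, p_x) ≈ -65.01°.

≈ lat 2°S, lon 65°W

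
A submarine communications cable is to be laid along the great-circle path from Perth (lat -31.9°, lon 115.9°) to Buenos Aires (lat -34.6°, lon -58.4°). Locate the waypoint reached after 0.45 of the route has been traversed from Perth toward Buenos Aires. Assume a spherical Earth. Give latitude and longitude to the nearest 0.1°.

Convert each endpoint to a unit vector on the sphere (x = cos φ cos λ, y = cos φ sin λ, z = sin φ).
The central angle between the endpoints is δ = arccos(p₁·p₂) ≈ 1.977 rad (113.3°).
Interpolate at f = 0.45 with slerp weights a = sin((1−f)δ)/sin δ ≈ 0.964, b = sin(fδ)/sin δ ≈ 0.846.
p = a·p₁ + b·p₂ ≈ (0.007, 0.143, -0.990); φ = arcsin(p_z) ≈ -81.76°, λ = atan2(p_y, p_x) ≈ 87.07°.

≈ lat -81.8°, lon 87.1°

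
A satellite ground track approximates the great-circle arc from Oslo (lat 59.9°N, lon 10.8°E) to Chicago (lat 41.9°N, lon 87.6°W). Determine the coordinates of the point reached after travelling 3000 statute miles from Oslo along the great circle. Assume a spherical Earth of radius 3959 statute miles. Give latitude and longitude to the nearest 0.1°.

≈ lat 53.3°N, lon 73.0°W

Convert each endpoint to a unit vector on the sphere (x = cos φ cos λ, y = cos φ sin λ, z = sin φ).
The central angle between the endpoints is δ = arccos(p₁·p₂) ≈ 1.020 rad (58.4°). The total great-circle distance is δ·R ≈ 1.020 × 3959 ≈ 4039 mi, so the target fraction is f = 3000/4039 ≈ 0.743.
Interpolate at f ≈ 0.743 with slerp weights a = sin((1−f)δ)/sin δ ≈ 0.304, b = sin(fδ)/sin δ ≈ 0.807.
p = a·p₁ + b·p₂ ≈ (0.175, -0.571, 0.802); φ = arcsin(p_z) ≈ 53.32°, λ = atan2(p_y, p_x) ≈ -72.96°.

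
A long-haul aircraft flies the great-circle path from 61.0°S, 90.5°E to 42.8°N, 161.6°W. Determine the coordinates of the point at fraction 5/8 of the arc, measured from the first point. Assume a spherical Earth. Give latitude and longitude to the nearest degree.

From cos δ = sin φ₁ sin φ₂ + cos φ₁ cos φ₂ cos Δλ, the central angle is δ ≈ 2.351 rad (134.7°).
Interpolate at f = 5/8 with slerp weights a = sin((1−f)δ)/sin δ ≈ 1.086, b = sin(fδ)/sin δ ≈ 1.400.
p = a·p₁ + b·p₂ ≈ (-0.979, 0.202, 0.001); φ = arcsin(p_z) ≈ 0.07°, λ = atan2(p_y, p_x) ≈ 168.33°.

≈ 0°N, 168°E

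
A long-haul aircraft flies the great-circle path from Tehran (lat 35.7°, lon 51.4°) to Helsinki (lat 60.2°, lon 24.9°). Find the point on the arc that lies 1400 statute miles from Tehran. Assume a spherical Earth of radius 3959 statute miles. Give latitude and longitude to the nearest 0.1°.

Convert each endpoint to a unit vector on the sphere (x = cos φ cos λ, y = cos φ sin λ, z = sin φ).
The central angle between the endpoints is δ = arccos(p₁·p₂) ≈ 0.521 rad (29.8°). The total great-circle distance is δ·R ≈ 0.521 × 3959 ≈ 2061 mi, so the target fraction is f = 1400/2061 ≈ 0.679.
Interpolate at f ≈ 0.679 with slerp weights a = sin((1−f)δ)/sin δ ≈ 0.334, b = sin(fδ)/sin δ ≈ 0.696.
p = a·p₁ + b·p₂ ≈ (0.483, 0.358, 0.799); φ = arcsin(p_z) ≈ 53.05°, λ = atan2(p_y, p_x) ≈ 36.52°.

≈ lat 53.0°, lon 36.5°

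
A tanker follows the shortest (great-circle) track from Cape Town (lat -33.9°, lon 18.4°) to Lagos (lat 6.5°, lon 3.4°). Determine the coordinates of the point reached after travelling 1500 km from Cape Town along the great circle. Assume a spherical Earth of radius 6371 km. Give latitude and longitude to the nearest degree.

≈ lat -21°, lon 13°

Write both endpoints as unit vectors p₁, p₂ with components (cos φ cos λ, cos φ sin λ, sin φ).
The central angle between the endpoints is δ = arccos(p₁·p₂) ≈ 0.747 rad (42.8°). The total great-circle distance is δ·R ≈ 0.747 × 6371 ≈ 4762 km, so the target fraction is f = 1500/4762 ≈ 0.315.
Interpolate at f ≈ 0.315 with slerp weights a = sin((1−f)δ)/sin δ ≈ 0.721, b = sin(fδ)/sin δ ≈ 0.343.
p = a·p₁ + b·p₂ ≈ (0.908, 0.209, -0.363); φ = arcsin(p_z) ≈ -21.29°, λ = atan2(p_y, p_x) ≈ 12.97°.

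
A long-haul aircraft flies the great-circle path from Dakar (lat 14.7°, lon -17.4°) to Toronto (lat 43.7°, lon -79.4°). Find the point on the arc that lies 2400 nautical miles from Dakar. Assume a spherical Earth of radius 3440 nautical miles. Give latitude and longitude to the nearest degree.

Write both endpoints as unit vectors p₁, p₂ with components (cos φ cos λ, cos φ sin λ, sin φ).
The central angle between the endpoints is δ = arccos(p₁·p₂) ≈ 1.043 rad (59.8°). The total great-circle distance is δ·R ≈ 1.043 × 3440 ≈ 3588 nmi, so the target fraction is f = 2400/3588 ≈ 0.669.
Interpolate at f ≈ 0.669 with slerp weights a = sin((1−f)δ)/sin δ ≈ 0.392, b = sin(fδ)/sin δ ≈ 0.744.
p = a·p₁ + b·p₂ ≈ (0.461, -0.642, 0.613); φ = arcsin(p_z) ≈ 37.82°, λ = atan2(p_y, p_x) ≈ -54.34°.

≈ lat 38°, lon -54°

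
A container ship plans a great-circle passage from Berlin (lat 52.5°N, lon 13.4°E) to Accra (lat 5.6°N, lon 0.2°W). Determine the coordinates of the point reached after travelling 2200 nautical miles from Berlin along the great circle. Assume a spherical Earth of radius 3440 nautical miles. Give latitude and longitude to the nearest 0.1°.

≈ lat 17.0°N, lon 2.1°E

The haversine formula gives a central angle δ ≈ 0.842 rad (48.2°) between the endpoints. The total great-circle distance is δ·R ≈ 0.842 × 3440 ≈ 2895 nmi, so the target fraction is f = 2200/2895 ≈ 0.760.
Interpolate at f ≈ 0.760 with slerp weights a = sin((1−f)δ)/sin δ ≈ 0.269, b = sin(fδ)/sin δ ≈ 0.800.
p = a·p₁ + b·p₂ ≈ (0.956, 0.035, 0.292); φ = arcsin(p_z) ≈ 16.95°, λ = atan2(p_y, p_x) ≈ 2.11°.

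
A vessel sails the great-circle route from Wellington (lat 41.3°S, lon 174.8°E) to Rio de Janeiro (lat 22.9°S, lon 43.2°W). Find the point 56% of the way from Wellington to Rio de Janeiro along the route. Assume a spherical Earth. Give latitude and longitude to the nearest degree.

≈ lat 59°S, lon 86°W

Write both endpoints as unit vectors p₁, p₂ with components (cos φ cos λ, cos φ sin λ, sin φ).
The central angle between the endpoints is δ = arccos(p₁·p₂) ≈ 1.863 rad (106.8°).
Interpolate at f = 0.56 with slerp weights a = sin((1−f)δ)/sin δ ≈ 0.764, b = sin(fδ)/sin δ ≈ 0.903.
p = a·p₁ + b·p₂ ≈ (0.035, -0.517, -0.855); φ = arcsin(p_z) ≈ -58.78°, λ = atan2(p_y, p_x) ≈ -86.15°.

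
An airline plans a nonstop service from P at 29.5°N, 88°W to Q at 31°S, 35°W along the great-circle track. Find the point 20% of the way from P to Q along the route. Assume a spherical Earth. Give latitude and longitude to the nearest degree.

Convert each endpoint to a unit vector on the sphere (x = cos φ cos λ, y = cos φ sin λ, z = sin φ).
The central angle between the endpoints is δ = arccos(p₁·p₂) ≈ 1.374 rad (78.7°).
Interpolate at f = 0.20 with slerp weights a = sin((1−f)δ)/sin δ ≈ 0.908, b = sin(fδ)/sin δ ≈ 0.277.
p = a·p₁ + b·p₂ ≈ (0.222, -0.926, 0.305); φ = arcsin(p_z) ≈ 17.75°, λ = atan2(p_y, p_x) ≈ -76.53°.

≈ 18°N, 77°W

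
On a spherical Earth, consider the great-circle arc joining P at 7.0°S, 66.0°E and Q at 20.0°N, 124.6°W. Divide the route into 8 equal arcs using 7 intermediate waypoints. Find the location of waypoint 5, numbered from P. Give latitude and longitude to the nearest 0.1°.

≈ 52.9°N, 166.9°E

Convert each endpoint to a unit vector on the sphere (x = cos φ cos λ, y = cos φ sin λ, z = sin φ).
The central angle between the endpoints is δ = arccos(p₁·p₂) ≈ 2.852 rad (163.4°).
Interpolate at f = 5/8 with slerp weights a = sin((1−f)δ)/sin δ ≈ 3.075, b = sin(fδ)/sin δ ≈ 3.427.
p = a·p₁ + b·p₂ ≈ (-0.588, 0.137, 0.798); φ = arcsin(p_z) ≈ 52.89°, λ = atan2(p_y, p_x) ≈ 166.89°.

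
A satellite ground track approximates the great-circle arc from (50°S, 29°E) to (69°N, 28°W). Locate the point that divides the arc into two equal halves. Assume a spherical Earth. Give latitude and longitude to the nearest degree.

≈ (11°N, 9°E)

Convert each endpoint to a unit vector on the sphere (x = cos φ cos λ, y = cos φ sin λ, z = sin φ).
The central angle between the endpoints is δ = arccos(p₁·p₂) ≈ 2.201 rad (126.1°).
Interpolate at f = 1/2 with slerp weights a = sin((1−f)δ)/sin δ ≈ 1.104, b = sin(fδ)/sin δ ≈ 1.104.
p = a·p₁ + b·p₂ ≈ (0.970, 0.158, 0.185); φ = arcsin(p_z) ≈ 10.66°, λ = atan2(p_y, p_x) ≈ 9.27°.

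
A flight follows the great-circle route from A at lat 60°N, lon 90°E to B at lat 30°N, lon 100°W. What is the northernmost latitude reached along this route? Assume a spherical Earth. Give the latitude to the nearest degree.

≈ 86°N

The great circle lies in the plane with unit normal n̂ = (p₁ × p₂)/|p₁ × p₂|.
Here n̂_z ≈ +0.075; the vertex latitude is φ_max = arccos|n̂_z| ≈ 85.7°.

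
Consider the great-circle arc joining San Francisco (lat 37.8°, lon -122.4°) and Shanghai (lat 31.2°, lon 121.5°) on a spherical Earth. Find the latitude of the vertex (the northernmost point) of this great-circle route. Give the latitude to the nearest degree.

The great circle lies in the plane with unit normal n̂ = (p₁ × p₂)/|p₁ × p₂|.
Here n̂_z ≈ -0.607; the vertex latitude is φ_max = arccos|n̂_z| ≈ 52.6°.

≈ 53°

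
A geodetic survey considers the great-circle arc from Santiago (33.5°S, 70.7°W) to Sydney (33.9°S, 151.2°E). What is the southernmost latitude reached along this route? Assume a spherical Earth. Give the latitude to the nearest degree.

The great circle lies in the plane with unit normal n̂ = (p₁ × p₂)/|p₁ × p₂|.
Here n̂_z ≈ -0.472; the vertex latitude is φ_max = arccos|n̂_z| ≈ 61.8°.

≈ 62°S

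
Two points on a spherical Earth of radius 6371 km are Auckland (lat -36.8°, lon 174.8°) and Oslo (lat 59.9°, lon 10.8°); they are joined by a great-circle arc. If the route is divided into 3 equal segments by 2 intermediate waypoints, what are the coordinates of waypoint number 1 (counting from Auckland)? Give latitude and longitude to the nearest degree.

≈ lat 13°, lon 160°

Convert each endpoint to a unit vector on the sphere (x = cos φ cos λ, y = cos φ sin λ, z = sin φ).
The central angle between the endpoints is δ = arccos(p₁·p₂) ≈ 2.700 rad (154.7°).
Interpolate at f = 1/3 with slerp weights a = sin((1−f)δ)/sin δ ≈ 2.281, b = sin(fδ)/sin δ ≈ 1.835.
p = a·p₁ + b·p₂ ≈ (-0.915, 0.338, 0.221); φ = arcsin(p_z) ≈ 12.78°, λ = atan2(p_y, p_x) ≈ 159.73°.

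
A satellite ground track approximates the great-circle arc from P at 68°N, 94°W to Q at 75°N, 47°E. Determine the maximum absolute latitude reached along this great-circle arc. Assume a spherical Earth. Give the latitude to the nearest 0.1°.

≈ 83.9°N

The great circle lies in the plane with unit normal n̂ = (p₁ × p₂)/|p₁ × p₂|.
Here n̂_z ≈ +0.107; the vertex latitude is φ_max = arccos|n̂_z| ≈ 83.9°.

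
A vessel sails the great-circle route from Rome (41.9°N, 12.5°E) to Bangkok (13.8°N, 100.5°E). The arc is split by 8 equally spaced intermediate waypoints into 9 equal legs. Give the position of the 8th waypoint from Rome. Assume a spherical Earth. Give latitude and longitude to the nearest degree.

≈ (19°N, 93°E)

Write both endpoints as unit vectors p₁, p₂ with components (cos φ cos λ, cos φ sin λ, sin φ).
The central angle between the endpoints is δ = arccos(p₁·p₂) ≈ 1.385 rad (79.4°).
Interpolate at f = 8/9 with slerp weights a = sin((1−f)δ)/sin δ ≈ 0.156, b = sin(fδ)/sin δ ≈ 0.959.
p = a·p₁ + b·p₂ ≈ (-0.056, 0.941, 0.333); φ = arcsin(p_z) ≈ 19.45°, λ = atan2(p_y, p_x) ≈ 93.43°.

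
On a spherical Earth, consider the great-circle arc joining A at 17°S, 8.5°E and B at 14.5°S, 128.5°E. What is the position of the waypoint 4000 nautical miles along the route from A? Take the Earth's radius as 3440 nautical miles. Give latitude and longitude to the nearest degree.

≈ 29°S, 81°E

Write both endpoints as unit vectors p₁, p₂ with components (cos φ cos λ, cos φ sin λ, sin φ).
The central angle between the endpoints is δ = arccos(p₁·p₂) ≈ 1.971 rad (112.9°). The total great-circle distance is δ·R ≈ 1.971 × 3440 ≈ 6781 nmi, so the target fraction is f = 4000/6781 ≈ 0.590.
Interpolate at f ≈ 0.590 with slerp weights a = sin((1−f)δ)/sin δ ≈ 0.785, b = sin(fδ)/sin δ ≈ 0.997.
p = a·p₁ + b·p₂ ≈ (0.142, 0.866, -0.479); φ = arcsin(p_z) ≈ -28.63°, λ = atan2(p_y, p_x) ≈ 80.69°.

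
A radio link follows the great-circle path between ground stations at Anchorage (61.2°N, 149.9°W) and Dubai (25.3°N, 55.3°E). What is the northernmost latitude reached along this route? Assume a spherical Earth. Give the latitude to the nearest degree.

≈ 79°N

The great circle lies in the plane with unit normal n̂ = (p₁ × p₂)/|p₁ × p₂|.
Here n̂_z ≈ -0.185; the vertex latitude is φ_max = arccos|n̂_z| ≈ 79.3°.
Check via Clairaut: cos φ_max = |cos φ₁| · sin C = cos(61.2°)·sin(22.6°) ≈ 0.185, again giving ≈ 79.3°.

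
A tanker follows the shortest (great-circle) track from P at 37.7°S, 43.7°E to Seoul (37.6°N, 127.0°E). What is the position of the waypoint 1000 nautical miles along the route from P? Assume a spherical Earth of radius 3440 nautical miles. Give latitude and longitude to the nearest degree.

Write both endpoints as unit vectors p₁, p₂ with components (cos φ cos λ, cos φ sin λ, sin φ).
The central angle between the endpoints is δ = arccos(p₁·p₂) ≈ 1.875 rad (107.5°). The total great-circle distance is δ·R ≈ 1.875 × 3440 ≈ 6452 nmi, so the target fraction is f = 1000/6452 ≈ 0.155.
Interpolate at f ≈ 0.155 with slerp weights a = sin((1−f)δ)/sin δ ≈ 1.048, b = sin(fδ)/sin δ ≈ 0.300.
p = a·p₁ + b·p₂ ≈ (0.456, 0.763, -0.458); φ = arcsin(p_z) ≈ -27.24°, λ = atan2(p_y, p_x) ≈ 59.12°.

≈ 27°S, 59°E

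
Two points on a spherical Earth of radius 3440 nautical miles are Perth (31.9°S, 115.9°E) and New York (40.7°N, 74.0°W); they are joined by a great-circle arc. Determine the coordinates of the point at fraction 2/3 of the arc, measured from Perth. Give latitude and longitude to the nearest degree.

≈ 54°N, 160°W

Convert each endpoint to a unit vector on the sphere (x = cos φ cos λ, y = cos φ sin λ, z = sin φ).
The central angle between the endpoints is δ = arccos(p₁·p₂) ≈ 2.935 rad (168.1°).
Interpolate at f = 2/3 with slerp weights a = sin((1−f)δ)/sin δ ≈ 4.035, b = sin(fδ)/sin δ ≈ 4.508.
p = a·p₁ + b·p₂ ≈ (-0.554, -0.203, 0.807); φ = arcsin(p_z) ≈ 53.81°, λ = atan2(p_y, p_x) ≈ -159.87°.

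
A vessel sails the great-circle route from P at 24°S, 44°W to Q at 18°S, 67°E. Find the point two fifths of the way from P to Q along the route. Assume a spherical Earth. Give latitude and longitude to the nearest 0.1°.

≈ 34.3°S, 1.0°E

Write both endpoints as unit vectors p₁, p₂ with components (cos φ cos λ, cos φ sin λ, sin φ).
The central angle between the endpoints is δ = arccos(p₁·p₂) ≈ 1.758 rad (100.7°).
Interpolate at f = 2/5 with slerp weights a = sin((1−f)δ)/sin δ ≈ 0.885, b = sin(fδ)/sin δ ≈ 0.658.
p = a·p₁ + b·p₂ ≈ (0.826, 0.014, -0.563); φ = arcsin(p_z) ≈ -34.28°, λ = atan2(p_y, p_x) ≈ 1.00°.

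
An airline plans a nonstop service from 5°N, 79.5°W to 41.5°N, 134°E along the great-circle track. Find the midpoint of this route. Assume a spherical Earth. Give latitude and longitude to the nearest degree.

≈ 53°N, 128°W

Write both endpoints as unit vectors p₁, p₂ with components (cos φ cos λ, cos φ sin λ, sin φ).
The central angle between the endpoints is δ = arccos(p₁·p₂) ≈ 2.171 rad (124.4°).
Interpolate at f = 1/2 with slerp weights a = sin((1−f)δ)/sin δ ≈ 1.071, b = sin(fδ)/sin δ ≈ 1.071.
p = a·p₁ + b·p₂ ≈ (-0.363, -0.472, 0.803); φ = arcsin(p_z) ≈ 53.45°, λ = atan2(p_y, p_x) ≈ -127.54°.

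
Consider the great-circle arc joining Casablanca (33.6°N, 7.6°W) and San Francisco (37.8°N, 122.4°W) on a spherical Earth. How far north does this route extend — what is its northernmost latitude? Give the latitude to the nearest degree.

The great circle lies in the plane with unit normal n̂ = (p₁ × p₂)/|p₁ × p₂|.
Here n̂_z ≈ -0.599; the vertex latitude is φ_max = arccos|n̂_z| ≈ 53.2°.

≈ 53°N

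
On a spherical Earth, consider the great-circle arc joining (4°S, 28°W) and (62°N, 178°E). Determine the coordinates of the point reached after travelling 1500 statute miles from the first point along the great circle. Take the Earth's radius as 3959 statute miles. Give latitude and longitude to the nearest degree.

The haversine formula gives a central angle δ ≈ 2.074 rad (118.9°) between the endpoints. The total great-circle distance is δ·R ≈ 2.074 × 3959 ≈ 8212 mi, so the target fraction is f = 1500/8212 ≈ 0.183.
Interpolate at f ≈ 0.183 with slerp weights a = sin((1−f)δ)/sin δ ≈ 1.133, b = sin(fδ)/sin δ ≈ 0.422.
p = a·p₁ + b·p₂ ≈ (0.800, -0.524, 0.294); φ = arcsin(p_z) ≈ 17.09°, λ = atan2(p_y, p_x) ≈ -33.22°.

≈ (17°N, 33°W)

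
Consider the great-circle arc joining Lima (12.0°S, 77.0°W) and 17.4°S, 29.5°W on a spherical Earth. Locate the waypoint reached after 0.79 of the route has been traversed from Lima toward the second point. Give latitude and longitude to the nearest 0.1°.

≈ 17.2°S, 39.6°W

The haversine formula gives a central angle δ ≈ 0.805 rad (46.2°) between the endpoints.
Interpolate at f = 0.79 with slerp weights a = sin((1−f)δ)/sin δ ≈ 0.233, b = sin(fδ)/sin δ ≈ 0.824.
p = a·p₁ + b·p₂ ≈ (0.736, -0.610, -0.295); φ = arcsin(p_z) ≈ -17.15°, λ = atan2(p_y, p_x) ≈ -39.65°.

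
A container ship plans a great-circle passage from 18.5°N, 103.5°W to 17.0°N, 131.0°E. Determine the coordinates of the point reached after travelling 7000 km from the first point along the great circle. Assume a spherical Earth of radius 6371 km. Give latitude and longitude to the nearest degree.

≈ 35°N, 173°W

Convert each endpoint to a unit vector on the sphere (x = cos φ cos λ, y = cos φ sin λ, z = sin φ).
The central angle between the endpoints is δ = arccos(p₁·p₂) ≈ 2.020 rad (115.7°). The total great-circle distance is δ·R ≈ 2.020 × 6371 ≈ 12867 km, so the target fraction is f = 7000/12867 ≈ 0.544.
Interpolate at f ≈ 0.544 with slerp weights a = sin((1−f)δ)/sin δ ≈ 0.884, b = sin(fδ)/sin δ ≈ 0.989.
p = a·p₁ + b·p₂ ≈ (-0.816, -0.101, 0.569); φ = arcsin(p_z) ≈ 34.71°, λ = atan2(p_y, p_x) ≈ -172.92°.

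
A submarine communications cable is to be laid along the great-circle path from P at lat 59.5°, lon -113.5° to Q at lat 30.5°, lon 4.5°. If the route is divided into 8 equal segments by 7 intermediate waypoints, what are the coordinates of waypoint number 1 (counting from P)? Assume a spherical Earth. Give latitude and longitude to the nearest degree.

Convert each endpoint to a unit vector on the sphere (x = cos φ cos λ, y = cos φ sin λ, z = sin φ).
The central angle between the endpoints is δ = arccos(p₁·p₂) ≈ 1.337 rad (76.6°).
Interpolate at f = 1/8 with slerp weights a = sin((1−f)δ)/sin δ ≈ 0.946, b = sin(fδ)/sin δ ≈ 0.171.
p = a·p₁ + b·p₂ ≈ (-0.045, -0.429, 0.902); φ = arcsin(p_z) ≈ 64.45°, λ = atan2(p_y, p_x) ≈ -95.95°.

≈ lat 64°, lon -96°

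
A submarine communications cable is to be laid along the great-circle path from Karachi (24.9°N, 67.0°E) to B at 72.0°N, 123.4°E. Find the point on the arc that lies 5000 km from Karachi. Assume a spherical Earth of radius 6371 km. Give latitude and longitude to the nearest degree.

The haversine formula gives a central angle δ ≈ 0.982 rad (56.3°) between the endpoints. The total great-circle distance is δ·R ≈ 0.982 × 6371 ≈ 6255 km, so the target fraction is f = 5000/6255 ≈ 0.799.
Interpolate at f ≈ 0.799 with slerp weights a = sin((1−f)δ)/sin δ ≈ 0.235, b = sin(fδ)/sin δ ≈ 0.850.
p = a·p₁ + b·p₂ ≈ (-0.061, 0.416, 0.907); φ = arcsin(p_z) ≈ 65.15°, λ = atan2(p_y, p_x) ≈ 98.37°.

≈ 65°N, 98°E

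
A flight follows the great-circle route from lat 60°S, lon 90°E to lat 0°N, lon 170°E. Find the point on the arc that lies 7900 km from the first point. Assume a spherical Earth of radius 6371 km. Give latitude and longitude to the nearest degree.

≈ lat 12°S, lon 163°E

Convert each endpoint to a unit vector on the sphere (x = cos φ cos λ, y = cos φ sin λ, z = sin φ).
The central angle between the endpoints is δ = arccos(p₁·p₂) ≈ 1.484 rad (85.0°). The total great-circle distance is δ·R ≈ 1.484 × 6371 ≈ 9454 km, so the target fraction is f = 7900/9454 ≈ 0.836.
Interpolate at f ≈ 0.836 with slerp weights a = sin((1−f)δ)/sin δ ≈ 0.242, b = sin(fδ)/sin δ ≈ 0.949.
p = a·p₁ + b·p₂ ≈ (-0.935, 0.286, -0.210); φ = arcsin(p_z) ≈ -12.12°, λ = atan2(p_y, p_x) ≈ 162.99°.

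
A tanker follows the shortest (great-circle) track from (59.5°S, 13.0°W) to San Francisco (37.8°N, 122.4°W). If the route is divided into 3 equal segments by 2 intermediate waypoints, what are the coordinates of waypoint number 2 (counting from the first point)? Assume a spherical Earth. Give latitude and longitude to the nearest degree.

Write both endpoints as unit vectors p₁, p₂ with components (cos φ cos λ, cos φ sin λ, sin φ).
The central angle between the endpoints is δ = arccos(p₁·p₂) ≈ 2.293 rad (131.4°).
Interpolate at f = 2/3 with slerp weights a = sin((1−f)δ)/sin δ ≈ 0.923, b = sin(fδ)/sin δ ≈ 1.332.
p = a·p₁ + b·p₂ ≈ (-0.108, -0.994, 0.021); φ = arcsin(p_z) ≈ 1.22°, λ = atan2(p_y, p_x) ≈ -96.18°.

≈ (1°N, 96°W)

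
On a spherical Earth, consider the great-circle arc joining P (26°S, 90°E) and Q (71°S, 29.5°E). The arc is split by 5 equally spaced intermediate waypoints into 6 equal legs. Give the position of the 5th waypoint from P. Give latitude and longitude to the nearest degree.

Write both endpoints as unit vectors p₁, p₂ with components (cos φ cos λ, cos φ sin λ, sin φ).
The central angle between the endpoints is δ = arccos(p₁·p₂) ≈ 0.978 rad (56.0°).
Interpolate at f = 5/6 with slerp weights a = sin((1−f)δ)/sin δ ≈ 0.196, b = sin(fδ)/sin δ ≈ 0.877.
p = a·p₁ + b·p₂ ≈ (0.249, 0.317, -0.915); φ = arcsin(p_z) ≈ -66.26°, λ = atan2(p_y, p_x) ≈ 51.85°.

≈ (66°S, 52°E)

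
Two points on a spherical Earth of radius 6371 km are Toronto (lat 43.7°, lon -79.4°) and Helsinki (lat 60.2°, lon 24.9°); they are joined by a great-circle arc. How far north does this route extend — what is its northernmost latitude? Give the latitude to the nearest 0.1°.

The great circle lies in the plane with unit normal n̂ = (p₁ × p₂)/|p₁ × p₂|.
Here n̂_z ≈ +0.405; the vertex latitude is φ_max = arccos|n̂_z| ≈ 66.1°.
Check via Clairaut: cos φ_max = |cos φ₁| · sin C = cos(43.7°)·sin(34.1°) ≈ 0.405, again giving ≈ 66.1°.

≈ 66.1°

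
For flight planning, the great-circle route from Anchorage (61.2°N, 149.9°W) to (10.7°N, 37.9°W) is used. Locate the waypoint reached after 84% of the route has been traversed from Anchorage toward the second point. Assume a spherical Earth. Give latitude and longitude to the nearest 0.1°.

Convert each endpoint to a unit vector on the sphere (x = cos φ cos λ, y = cos φ sin λ, z = sin φ).
The central angle between the endpoints is δ = arccos(p₁·p₂) ≈ 1.585 rad (90.8°).
Interpolate at f = 0.84 with slerp weights a = sin((1−f)δ)/sin δ ≈ 0.251, b = sin(fδ)/sin δ ≈ 0.972.
p = a·p₁ + b·p₂ ≈ (0.649, -0.647, 0.400); φ = arcsin(p_z) ≈ 23.60°, λ = atan2(p_y, p_x) ≈ -44.93°.

≈ (23.6°N, 44.9°W)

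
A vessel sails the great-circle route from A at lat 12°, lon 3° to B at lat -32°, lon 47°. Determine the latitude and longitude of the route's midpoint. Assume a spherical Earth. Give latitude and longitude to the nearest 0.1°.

Convert each endpoint to a unit vector on the sphere (x = cos φ cos λ, y = cos φ sin λ, z = sin φ).
The central angle between the endpoints is δ = arccos(p₁·p₂) ≈ 1.063 rad (60.9°).
Interpolate at f = 1/2 with slerp weights a = sin((1−f)δ)/sin δ ≈ 0.580, b = sin(fδ)/sin δ ≈ 0.580.
p = a·p₁ + b·p₂ ≈ (0.902, 0.389, -0.187); φ = arcsin(p_z) ≈ -10.76°, λ = atan2(p_y, p_x) ≈ 23.35°.

≈ lat -10.8°, lon 23.4°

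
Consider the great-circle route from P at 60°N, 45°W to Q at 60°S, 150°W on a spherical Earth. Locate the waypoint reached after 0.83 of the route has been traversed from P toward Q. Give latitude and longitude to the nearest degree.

≈ 42°S, 122°W

Write both endpoints as unit vectors p₁, p₂ with components (cos φ cos λ, cos φ sin λ, sin φ).
The central angle between the endpoints is δ = arccos(p₁·p₂) ≈ 2.523 rad (144.6°).
Interpolate at f = 0.83 with slerp weights a = sin((1−f)δ)/sin δ ≈ 0.717, b = sin(fδ)/sin δ ≈ 1.494.
p = a·p₁ + b·p₂ ≈ (-0.393, -0.627, -0.672); φ = arcsin(p_z) ≈ -42.26°, λ = atan2(p_y, p_x) ≈ -122.09°.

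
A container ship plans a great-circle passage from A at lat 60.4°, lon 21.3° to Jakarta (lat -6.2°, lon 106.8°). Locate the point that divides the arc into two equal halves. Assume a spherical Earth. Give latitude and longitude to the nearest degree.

≈ lat 34°, lon 81°

Convert each endpoint to a unit vector on the sphere (x = cos φ cos λ, y = cos φ sin λ, z = sin φ).
The central angle between the endpoints is δ = arccos(p₁·p₂) ≈ 1.626 rad (93.2°).
Interpolate at f = 1/2 with slerp weights a = sin((1−f)δ)/sin δ ≈ 0.728, b = sin(fδ)/sin δ ≈ 0.728.
p = a·p₁ + b·p₂ ≈ (0.126, 0.823, 0.554); φ = arcsin(p_z) ≈ 33.64°, λ = atan2(p_y, p_x) ≈ 81.31°.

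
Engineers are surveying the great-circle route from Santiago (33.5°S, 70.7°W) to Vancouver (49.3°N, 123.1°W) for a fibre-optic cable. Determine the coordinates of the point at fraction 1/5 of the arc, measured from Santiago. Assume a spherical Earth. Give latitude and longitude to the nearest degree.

≈ 17°S, 81°W

Convert each endpoint to a unit vector on the sphere (x = cos φ cos λ, y = cos φ sin λ, z = sin φ).
The central angle between the endpoints is δ = arccos(p₁·p₂) ≈ 1.658 rad (95.0°).
Interpolate at f = 1/5 with slerp weights a = sin((1−f)δ)/sin δ ≈ 0.974, b = sin(fδ)/sin δ ≈ 0.327.
p = a·p₁ + b·p₂ ≈ (0.152, -0.945, -0.290); φ = arcsin(p_z) ≈ -16.85°, λ = atan2(p_y, p_x) ≈ -80.86°.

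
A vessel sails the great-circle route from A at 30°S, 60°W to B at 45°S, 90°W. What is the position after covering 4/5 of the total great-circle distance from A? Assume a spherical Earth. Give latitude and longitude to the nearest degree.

From cos δ = sin φ₁ sin φ₂ + cos φ₁ cos φ₂ cos Δλ, the central angle is δ ≈ 0.487 rad (27.9°).
Interpolate at f = 4/5 with slerp weights a = sin((1−f)δ)/sin δ ≈ 0.208, b = sin(fδ)/sin δ ≈ 0.812.
p = a·p₁ + b·p₂ ≈ (0.090, -0.730, -0.678); φ = arcsin(p_z) ≈ -42.67°, λ = atan2(p_y, p_x) ≈ -82.97°.

≈ 43°S, 83°W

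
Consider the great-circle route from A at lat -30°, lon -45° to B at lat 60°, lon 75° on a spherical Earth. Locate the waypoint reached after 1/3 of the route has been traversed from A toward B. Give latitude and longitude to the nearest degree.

≈ lat 7°, lon -22°

The haversine formula gives a central angle δ ≈ 2.278 rad (130.5°) between the endpoints.
Interpolate at f = 1/3 with slerp weights a = sin((1−f)δ)/sin δ ≈ 1.313, b = sin(fδ)/sin δ ≈ 0.905.
p = a·p₁ + b·p₂ ≈ (0.921, -0.367, 0.127); φ = arcsin(p_z) ≈ 7.32°, λ = atan2(p_y, p_x) ≈ -21.72°.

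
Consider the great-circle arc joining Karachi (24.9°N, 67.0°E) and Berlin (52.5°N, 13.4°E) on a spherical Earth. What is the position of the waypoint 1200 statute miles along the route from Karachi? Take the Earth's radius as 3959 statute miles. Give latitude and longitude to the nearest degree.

Convert each endpoint to a unit vector on the sphere (x = cos φ cos λ, y = cos φ sin λ, z = sin φ).
The central angle between the endpoints is δ = arccos(p₁·p₂) ≈ 0.848 rad (48.6°). The total great-circle distance is δ·R ≈ 0.848 × 3959 ≈ 3356 mi, so the target fraction is f = 1200/3356 ≈ 0.358.
Interpolate at f ≈ 0.358 with slerp weights a = sin((1−f)δ)/sin δ ≈ 0.691, b = sin(fδ)/sin δ ≈ 0.398.
p = a·p₁ + b·p₂ ≈ (0.481, 0.633, 0.607); φ = arcsin(p_z) ≈ 37.36°, λ = atan2(p_y, p_x) ≈ 52.79°.

≈ (37°N, 53°E)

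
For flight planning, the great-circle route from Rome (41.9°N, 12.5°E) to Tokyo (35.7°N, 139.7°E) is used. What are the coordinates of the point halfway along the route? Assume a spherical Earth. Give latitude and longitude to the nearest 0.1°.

Write both endpoints as unit vectors p₁, p₂ with components (cos φ cos λ, cos φ sin λ, sin φ).
The central angle between the endpoints is δ = arccos(p₁·p₂) ≈ 1.547 rad (88.6°).
Interpolate at f = 1/2 with slerp weights a = sin((1−f)δ)/sin δ ≈ 0.699, b = sin(fδ)/sin δ ≈ 0.699.
p = a·p₁ + b·p₂ ≈ (0.075, 0.480, 0.874); φ = arcsin(p_z) ≈ 60.96°, λ = atan2(p_y, p_x) ≈ 81.11°.

≈ (61.0°N, 81.1°E)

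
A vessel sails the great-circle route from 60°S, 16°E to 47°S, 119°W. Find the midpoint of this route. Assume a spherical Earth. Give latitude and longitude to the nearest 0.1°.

≈ 73.2°S, 71.9°W

Write both endpoints as unit vectors p₁, p₂ with components (cos φ cos λ, cos φ sin λ, sin φ).
The central angle between the endpoints is δ = arccos(p₁·p₂) ≈ 1.168 rad (66.9°).
Interpolate at f = 1/2 with slerp weights a = sin((1−f)δ)/sin δ ≈ 0.599, b = sin(fδ)/sin δ ≈ 0.599.
p = a·p₁ + b·p₂ ≈ (0.090, -0.275, -0.957); φ = arcsin(p_z) ≈ -73.19°, λ = atan2(p_y, p_x) ≈ -71.89°.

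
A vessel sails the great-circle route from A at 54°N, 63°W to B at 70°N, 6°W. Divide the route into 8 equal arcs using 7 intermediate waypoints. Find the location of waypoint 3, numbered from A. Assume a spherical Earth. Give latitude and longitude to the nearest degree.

≈ 62°N, 49°W

Convert each endpoint to a unit vector on the sphere (x = cos φ cos λ, y = cos φ sin λ, z = sin φ).
The central angle between the endpoints is δ = arccos(p₁·p₂) ≈ 0.516 rad (29.6°).
Interpolate at f = 3/8 with slerp weights a = sin((1−f)δ)/sin δ ≈ 0.642, b = sin(fδ)/sin δ ≈ 0.390.
p = a·p₁ + b·p₂ ≈ (0.304, -0.350, 0.886); φ = arcsin(p_z) ≈ 62.36°, λ = atan2(p_y, p_x) ≈ -49.05°.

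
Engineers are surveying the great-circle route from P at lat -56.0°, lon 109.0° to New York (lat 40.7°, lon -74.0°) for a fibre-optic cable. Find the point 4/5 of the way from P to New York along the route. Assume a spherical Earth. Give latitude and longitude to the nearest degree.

Write both endpoints as unit vectors p₁, p₂ with components (cos φ cos λ, cos φ sin λ, sin φ).
The central angle between the endpoints is δ = arccos(p₁·p₂) ≈ 2.872 rad (164.6°).
Interpolate at f = 4/5 with slerp weights a = sin((1−f)δ)/sin δ ≈ 2.043, b = sin(fδ)/sin δ ≈ 2.809.
p = a·p₁ + b·p₂ ≈ (0.215, -0.967, 0.138); φ = arcsin(p_z) ≈ 7.93°, λ = atan2(p_y, p_x) ≈ -77.46°.

≈ lat 8°, lon -77°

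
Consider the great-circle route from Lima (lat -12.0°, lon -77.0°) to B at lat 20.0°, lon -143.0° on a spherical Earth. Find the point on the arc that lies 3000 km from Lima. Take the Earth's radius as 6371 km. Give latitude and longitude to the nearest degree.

≈ lat 0°, lon -101°

From cos δ = sin φ₁ sin φ₂ + cos φ₁ cos φ₂ cos Δλ, the central angle is δ ≈ 1.263 rad (72.4°). The total great-circle distance is δ·R ≈ 1.263 × 6371 ≈ 8048 km, so the target fraction is f = 3000/8048 ≈ 0.373.
Interpolate at f ≈ 0.373 with slerp weights a = sin((1−f)δ)/sin δ ≈ 0.747, b = sin(fδ)/sin δ ≈ 0.476.
p = a·p₁ + b·p₂ ≈ (-0.193, -0.981, 0.007); φ = arcsin(p_z) ≈ 0.43°, λ = atan2(p_y, p_x) ≈ -101.12°.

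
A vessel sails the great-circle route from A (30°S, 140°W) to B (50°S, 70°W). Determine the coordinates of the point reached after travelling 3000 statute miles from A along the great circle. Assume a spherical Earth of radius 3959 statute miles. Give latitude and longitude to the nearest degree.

From cos δ = sin φ₁ sin φ₂ + cos φ₁ cos φ₂ cos Δλ, the central angle is δ ≈ 0.960 rad (55.0°). The total great-circle distance is δ·R ≈ 0.960 × 3959 ≈ 3801 mi, so the target fraction is f = 3000/3801 ≈ 0.789.
Interpolate at f ≈ 0.789 with slerp weights a = sin((1−f)δ)/sin δ ≈ 0.245, b = sin(fδ)/sin δ ≈ 0.839.
p = a·p₁ + b·p₂ ≈ (0.022, -0.643, -0.765); φ = arcsin(p_z) ≈ -49.93°, λ = atan2(p_y, p_x) ≈ -88.07°.

≈ (50°S, 88°W)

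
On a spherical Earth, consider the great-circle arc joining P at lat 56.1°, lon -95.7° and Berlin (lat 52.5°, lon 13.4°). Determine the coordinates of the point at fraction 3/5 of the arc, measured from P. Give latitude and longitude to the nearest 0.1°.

≈ lat 66.1°, lon -23.5°

Convert each endpoint to a unit vector on the sphere (x = cos φ cos λ, y = cos φ sin λ, z = sin φ).
The central angle between the endpoints is δ = arccos(p₁·p₂) ≈ 0.992 rad (56.8°).
Interpolate at f = 3/5 with slerp weights a = sin((1−f)δ)/sin δ ≈ 0.462, b = sin(fδ)/sin δ ≈ 0.670.
p = a·p₁ + b·p₂ ≈ (0.371, -0.162, 0.914); φ = arcsin(p_z) ≈ 66.13°, λ = atan2(p_y, p_x) ≈ -23.55°.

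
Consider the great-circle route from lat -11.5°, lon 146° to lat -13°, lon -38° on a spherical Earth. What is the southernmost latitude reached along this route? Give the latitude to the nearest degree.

The great circle lies in the plane with unit normal n̂ = (p₁ × p₂)/|p₁ × p₂|.
Here n̂_z ≈ +0.159; the vertex latitude is φ_max = arccos|n̂_z| ≈ 80.9°.
Check via Clairaut: cos φ_max = |cos φ₁| · sin C = cos(11.5°)·sin(170.7°) ≈ 0.159, again giving ≈ 80.9°.

≈ -81°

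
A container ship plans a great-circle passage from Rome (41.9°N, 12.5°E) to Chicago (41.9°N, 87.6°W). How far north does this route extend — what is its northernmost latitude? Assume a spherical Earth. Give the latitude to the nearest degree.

≈ 54°N

The great circle lies in the plane with unit normal n̂ = (p₁ × p₂)/|p₁ × p₂|.
Here n̂_z ≈ -0.582; the vertex latitude is φ_max = arccos|n̂_z| ≈ 54.4°.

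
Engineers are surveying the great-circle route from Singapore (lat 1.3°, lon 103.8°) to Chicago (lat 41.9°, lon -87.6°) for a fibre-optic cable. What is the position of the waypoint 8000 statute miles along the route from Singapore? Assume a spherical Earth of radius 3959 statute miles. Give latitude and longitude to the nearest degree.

Write both endpoints as unit vectors p₁, p₂ with components (cos φ cos λ, cos φ sin λ, sin φ).
The central angle between the endpoints is δ = arccos(p₁·p₂) ≈ 2.366 rad (135.6°). The total great-circle distance is δ·R ≈ 2.366 × 3959 ≈ 9369 mi, so the target fraction is f = 8000/9369 ≈ 0.854.
Interpolate at f ≈ 0.854 with slerp weights a = sin((1−f)δ)/sin δ ≈ 0.484, b = sin(fδ)/sin δ ≈ 1.287.
p = a·p₁ + b·p₂ ≈ (-0.075, -0.487, 0.870); φ = arcsin(p_z) ≈ 60.49°, λ = atan2(p_y, p_x) ≈ -98.80°.

≈ lat 60°, lon -99°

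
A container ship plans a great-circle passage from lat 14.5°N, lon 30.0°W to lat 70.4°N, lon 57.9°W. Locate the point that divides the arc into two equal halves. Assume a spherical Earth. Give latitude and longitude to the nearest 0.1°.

The haversine formula gives a central angle δ ≈ 1.021 rad (58.5°) between the endpoints.
Interpolate at f = 1/2 with slerp weights a = sin((1−f)δ)/sin δ ≈ 0.573, b = sin(fδ)/sin δ ≈ 0.573.
p = a·p₁ + b·p₂ ≈ (0.583, -0.440, 0.683); φ = arcsin(p_z) ≈ 43.10°, λ = atan2(p_y, p_x) ≈ -37.08°.

≈ lat 43.1°N, lon 37.1°W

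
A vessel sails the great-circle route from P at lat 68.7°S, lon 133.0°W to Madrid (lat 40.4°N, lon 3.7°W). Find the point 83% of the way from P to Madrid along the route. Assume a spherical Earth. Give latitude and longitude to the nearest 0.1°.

≈ lat 18.4°N, lon 14.8°W

From cos δ = sin φ₁ sin φ₂ + cos φ₁ cos φ₂ cos Δλ, the central angle is δ ≈ 2.464 rad (141.2°).
Interpolate at f = 0.83 with slerp weights a = sin((1−f)δ)/sin δ ≈ 0.649, b = sin(fδ)/sin δ ≈ 1.419.
p = a·p₁ + b·p₂ ≈ (0.918, -0.242, 0.315); φ = arcsin(p_z) ≈ 18.37°, λ = atan2(p_y, p_x) ≈ -14.78°.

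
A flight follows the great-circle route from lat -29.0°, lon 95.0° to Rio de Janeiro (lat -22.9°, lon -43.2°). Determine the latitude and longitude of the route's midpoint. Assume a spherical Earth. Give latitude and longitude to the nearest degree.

Write both endpoints as unit vectors p₁, p₂ with components (cos φ cos λ, cos φ sin λ, sin φ).
The central angle between the endpoints is δ = arccos(p₁·p₂) ≈ 1.995 rad (114.3°).
Interpolate at f = 1/2 with slerp weights a = sin((1−f)δ)/sin δ ≈ 0.922, b = sin(fδ)/sin δ ≈ 0.922.
p = a·p₁ + b·p₂ ≈ (0.549, 0.222, -0.806); φ = arcsin(p_z) ≈ -53.69°, λ = atan2(p_y, p_x) ≈ 22.02°.

≈ lat -54°, lon 22°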